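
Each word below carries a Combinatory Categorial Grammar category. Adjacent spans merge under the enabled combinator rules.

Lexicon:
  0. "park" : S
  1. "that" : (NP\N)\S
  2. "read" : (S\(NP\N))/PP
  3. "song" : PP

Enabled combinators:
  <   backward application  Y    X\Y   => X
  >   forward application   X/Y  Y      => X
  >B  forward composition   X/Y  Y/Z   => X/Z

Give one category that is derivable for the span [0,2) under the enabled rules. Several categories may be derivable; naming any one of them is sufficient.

[0,4] S   <
  [0,2] NP\N   <
    [0,1] "park" : S
    [1,2] "that" : (NP\N)\S
  [2,4] S\(NP\N)   >
    [2,3] "read" : (S\(NP\N))/PP
    [3,4] "song" : PP

NP\N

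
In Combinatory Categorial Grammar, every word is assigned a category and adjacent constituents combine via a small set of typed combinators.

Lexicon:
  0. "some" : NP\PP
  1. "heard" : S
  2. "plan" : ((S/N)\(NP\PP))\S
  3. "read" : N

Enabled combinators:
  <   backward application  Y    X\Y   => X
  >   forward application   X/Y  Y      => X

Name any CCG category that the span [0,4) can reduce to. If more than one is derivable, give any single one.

S

[0,4] S   >
  [0,3] S/N   <
    [0,1] "some" : NP\PP
    [1,3] (S/N)\(NP\PP)   <
      [1,2] "heard" : S
      [2,3] "plan" : ((S/N)\(NP\PP))\S
  [3,4] "read" : N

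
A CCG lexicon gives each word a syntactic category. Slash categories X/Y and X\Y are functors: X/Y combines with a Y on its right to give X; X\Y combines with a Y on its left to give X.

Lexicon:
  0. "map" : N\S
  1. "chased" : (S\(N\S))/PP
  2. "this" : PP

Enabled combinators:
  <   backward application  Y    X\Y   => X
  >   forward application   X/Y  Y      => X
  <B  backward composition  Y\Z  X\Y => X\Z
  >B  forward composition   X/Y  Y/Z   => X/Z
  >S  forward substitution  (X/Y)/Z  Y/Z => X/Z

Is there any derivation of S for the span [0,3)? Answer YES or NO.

YES

[0,3] S   <
  [0,1] "map" : N\S
  [1,3] S\(N\S)   >
    [1,2] "chased" : (S\(N\S))/PP
    [2,3] "this" : PP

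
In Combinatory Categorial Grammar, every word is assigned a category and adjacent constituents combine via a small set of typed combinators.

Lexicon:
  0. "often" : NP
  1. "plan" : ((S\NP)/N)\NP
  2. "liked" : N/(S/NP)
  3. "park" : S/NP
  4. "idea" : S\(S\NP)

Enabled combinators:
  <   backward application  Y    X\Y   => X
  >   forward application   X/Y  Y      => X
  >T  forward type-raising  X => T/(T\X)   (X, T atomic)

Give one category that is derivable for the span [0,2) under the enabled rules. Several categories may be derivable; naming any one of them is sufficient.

[0,5] S   <
  [0,4] S\NP   >
    [0,2] (S\NP)/N   <
      [0,1] "often" : NP
      [1,2] "plan" : ((S\NP)/N)\NP
    [2,4] N   >
      [2,3] "liked" : N/(S/NP)
      [3,4] "park" : S/NP
  [4,5] "idea" : S\(S\NP)

(S\NP)/N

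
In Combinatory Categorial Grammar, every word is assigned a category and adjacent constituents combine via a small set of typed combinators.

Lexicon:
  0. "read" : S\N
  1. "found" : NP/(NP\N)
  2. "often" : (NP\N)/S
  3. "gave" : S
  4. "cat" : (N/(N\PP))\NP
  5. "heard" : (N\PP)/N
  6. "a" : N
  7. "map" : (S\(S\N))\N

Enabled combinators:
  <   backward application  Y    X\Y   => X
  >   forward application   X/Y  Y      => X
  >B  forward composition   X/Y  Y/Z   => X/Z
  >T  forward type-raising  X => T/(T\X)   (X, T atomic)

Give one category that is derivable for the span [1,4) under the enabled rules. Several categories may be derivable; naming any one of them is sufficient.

[0,8] S   <
  [0,1] "read" : S\N
  [1,8] S\(S\N)   <
    [1,7] N   >
      [1,5] N/(N\PP)   <
        [1,4] NP   >
          [1,2] "found" : NP/(NP\N)
          [2,4] NP\N   >
            [2,3] "often" : (NP\N)/S
            [3,4] "gave" : S
        [4,5] "cat" : (N/(N\PP))\NP
      [5,7] N\PP   >
        [5,6] "heard" : (N\PP)/N
        [6,7] "a" : N
    [7,8] "map" : (S\(S\N))\N

NP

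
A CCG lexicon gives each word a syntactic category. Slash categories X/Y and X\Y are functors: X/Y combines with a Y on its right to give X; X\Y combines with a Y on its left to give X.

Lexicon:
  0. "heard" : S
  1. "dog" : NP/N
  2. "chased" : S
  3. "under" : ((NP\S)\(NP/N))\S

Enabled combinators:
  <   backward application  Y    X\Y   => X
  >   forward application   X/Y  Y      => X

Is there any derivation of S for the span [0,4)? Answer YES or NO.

NO

S NP/N S ((NP\S)\(NP/N))\S
CKY chart[0,4] = {NP}; S ∉ chart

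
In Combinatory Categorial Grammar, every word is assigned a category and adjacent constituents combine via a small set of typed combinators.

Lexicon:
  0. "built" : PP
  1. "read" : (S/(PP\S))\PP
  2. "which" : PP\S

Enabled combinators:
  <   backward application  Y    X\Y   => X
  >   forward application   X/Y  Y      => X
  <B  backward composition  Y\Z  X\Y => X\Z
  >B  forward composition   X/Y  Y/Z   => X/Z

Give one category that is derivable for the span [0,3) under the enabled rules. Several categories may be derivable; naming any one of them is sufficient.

S

[0,3] S   >
  [0,2] S/(PP\S)   <
    [0,1] "built" : PP
    [1,2] "read" : (S/(PP\S))\PP
  [2,3] "which" : PP\S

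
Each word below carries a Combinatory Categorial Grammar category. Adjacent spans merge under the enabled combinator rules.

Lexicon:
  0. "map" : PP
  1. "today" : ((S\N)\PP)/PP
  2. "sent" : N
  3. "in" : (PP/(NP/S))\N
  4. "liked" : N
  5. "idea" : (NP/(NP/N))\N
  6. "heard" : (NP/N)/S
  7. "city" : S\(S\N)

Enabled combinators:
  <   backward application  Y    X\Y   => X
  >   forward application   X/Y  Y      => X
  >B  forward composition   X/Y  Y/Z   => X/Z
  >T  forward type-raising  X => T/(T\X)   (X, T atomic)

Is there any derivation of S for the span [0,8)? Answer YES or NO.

YES

[0,8] S   <
  [0,7] S\N   <
    [0,1] "map" : PP
    [1,7] (S\N)\PP   >
      [1,2] "today" : ((S\N)\PP)/PP
      [2,7] PP   >
        [2,4] PP/(NP/S)   <
          [2,3] "sent" : N
          [3,4] "in" : (PP/(NP/S))\N
        [4,7] NP/S   >B
          [4,6] NP/(NP/N)   <
            [4,5] "liked" : N
            [5,6] "idea" : (NP/(NP/N))\N
          [6,7] "heard" : (NP/N)/S
  [7,8] "city" : S\(S\N)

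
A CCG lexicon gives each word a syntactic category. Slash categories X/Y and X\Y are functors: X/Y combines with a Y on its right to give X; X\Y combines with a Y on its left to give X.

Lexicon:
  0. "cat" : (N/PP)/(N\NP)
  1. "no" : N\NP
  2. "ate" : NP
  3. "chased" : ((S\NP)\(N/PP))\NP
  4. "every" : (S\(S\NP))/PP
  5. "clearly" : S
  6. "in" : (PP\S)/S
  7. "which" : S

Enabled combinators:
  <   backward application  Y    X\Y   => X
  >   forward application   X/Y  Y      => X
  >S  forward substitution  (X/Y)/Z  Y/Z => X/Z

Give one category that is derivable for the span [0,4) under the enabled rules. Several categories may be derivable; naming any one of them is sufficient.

S\NP

[0,8] S   <
  [0,4] S\NP   <
    [0,2] N/PP   >
      [0,1] "cat" : (N/PP)/(N\NP)
      [1,2] "no" : N\NP
    [2,4] (S\NP)\(N/PP)   <
      [2,3] "ate" : NP
      [3,4] "chased" : ((S\NP)\(N/PP))\NP
  [4,8] S\(S\NP)   >
    [4,5] "every" : (S\(S\NP))/PP
    [5,8] PP   <
      [5,6] "clearly" : S
      [6,8] PP\S   >
        [6,7] "in" : (PP\S)/S
        [7,8] "which" : S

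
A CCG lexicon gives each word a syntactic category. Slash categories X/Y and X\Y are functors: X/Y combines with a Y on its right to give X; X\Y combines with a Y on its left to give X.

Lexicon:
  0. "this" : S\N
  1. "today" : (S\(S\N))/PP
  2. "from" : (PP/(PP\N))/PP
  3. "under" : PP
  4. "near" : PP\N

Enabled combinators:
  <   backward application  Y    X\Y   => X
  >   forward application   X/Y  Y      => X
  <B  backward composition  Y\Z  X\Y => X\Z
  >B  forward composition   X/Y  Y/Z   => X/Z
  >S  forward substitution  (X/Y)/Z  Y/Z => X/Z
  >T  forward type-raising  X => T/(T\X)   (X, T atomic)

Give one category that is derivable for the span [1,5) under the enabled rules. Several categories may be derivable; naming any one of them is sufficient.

S\(S\N)

[0,5] S   <
  [0,1] "this" : S\N
  [1,5] S\(S\N)   >
    [1,2] "today" : (S\(S\N))/PP
    [2,5] PP   >
      [2,4] PP/(PP\N)   >
        [2,3] "from" : (PP/(PP\N))/PP
        [3,4] "under" : PP
      [4,5] "near" : PP\N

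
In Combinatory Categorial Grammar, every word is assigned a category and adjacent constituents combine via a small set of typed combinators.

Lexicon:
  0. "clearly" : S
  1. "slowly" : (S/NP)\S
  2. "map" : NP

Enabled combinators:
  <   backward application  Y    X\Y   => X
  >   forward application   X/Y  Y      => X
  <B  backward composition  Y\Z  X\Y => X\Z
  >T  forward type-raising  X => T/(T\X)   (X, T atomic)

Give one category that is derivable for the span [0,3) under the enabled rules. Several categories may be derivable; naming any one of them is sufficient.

S

[0,3] S   >
  [0,2] S/NP   <
    [0,1] "clearly" : S
    [1,2] "slowly" : (S/NP)\S
  [2,3] "map" : NP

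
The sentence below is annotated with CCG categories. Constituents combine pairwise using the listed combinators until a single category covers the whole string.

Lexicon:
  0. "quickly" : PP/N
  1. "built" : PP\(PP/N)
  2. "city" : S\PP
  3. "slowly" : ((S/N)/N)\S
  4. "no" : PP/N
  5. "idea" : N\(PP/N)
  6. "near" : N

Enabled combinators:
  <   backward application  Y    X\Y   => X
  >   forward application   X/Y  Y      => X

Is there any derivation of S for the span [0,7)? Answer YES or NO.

[0,7] S   >
  [0,6] S/N   >
    [0,4] (S/N)/N   <
      [0,3] S   <
        [0,2] PP   <
          [0,1] "quickly" : PP/N
          [1,2] "built" : PP\(PP/N)
        [2,3] "city" : S\PP
      [3,4] "slowly" : ((S/N)/N)\S
    [4,6] N   <
      [4,5] "no" : PP/N
      [5,6] "idea" : N\(PP/N)
  [6,7] "near" : N

YES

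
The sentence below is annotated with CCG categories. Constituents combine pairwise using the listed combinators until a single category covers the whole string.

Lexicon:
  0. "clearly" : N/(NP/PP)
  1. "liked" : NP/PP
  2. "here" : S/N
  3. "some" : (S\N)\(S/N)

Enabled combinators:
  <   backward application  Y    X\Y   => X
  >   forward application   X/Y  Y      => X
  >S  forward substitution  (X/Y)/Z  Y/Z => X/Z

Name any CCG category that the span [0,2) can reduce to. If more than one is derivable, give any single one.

N

[0,4] S   <
  [0,2] N   >
    [0,1] "clearly" : N/(NP/PP)
    [1,2] "liked" : NP/PP
  [2,4] S\N   <
    [2,3] "here" : S/N
    [3,4] "some" : (S\N)\(S/N)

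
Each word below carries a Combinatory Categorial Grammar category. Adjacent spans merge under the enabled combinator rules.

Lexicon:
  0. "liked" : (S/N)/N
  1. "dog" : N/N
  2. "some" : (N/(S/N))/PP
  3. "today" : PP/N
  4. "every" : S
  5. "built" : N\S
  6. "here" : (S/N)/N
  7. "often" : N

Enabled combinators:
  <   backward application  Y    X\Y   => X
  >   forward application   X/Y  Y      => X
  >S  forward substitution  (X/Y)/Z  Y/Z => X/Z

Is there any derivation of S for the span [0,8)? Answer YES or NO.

YES

[0,8] S   >
  [0,2] S/N   >S
    [0,1] "liked" : (S/N)/N
    [1,2] "dog" : N/N
  [2,8] N   >
    [2,6] N/(S/N)   >
      [2,3] "some" : (N/(S/N))/PP
      [3,6] PP   >
        [3,4] "today" : PP/N
        [4,6] N   <
          [4,5] "every" : S
          [5,6] "built" : N\S
    [6,8] S/N   >
      [6,7] "here" : (S/N)/N
      [7,8] "often" : N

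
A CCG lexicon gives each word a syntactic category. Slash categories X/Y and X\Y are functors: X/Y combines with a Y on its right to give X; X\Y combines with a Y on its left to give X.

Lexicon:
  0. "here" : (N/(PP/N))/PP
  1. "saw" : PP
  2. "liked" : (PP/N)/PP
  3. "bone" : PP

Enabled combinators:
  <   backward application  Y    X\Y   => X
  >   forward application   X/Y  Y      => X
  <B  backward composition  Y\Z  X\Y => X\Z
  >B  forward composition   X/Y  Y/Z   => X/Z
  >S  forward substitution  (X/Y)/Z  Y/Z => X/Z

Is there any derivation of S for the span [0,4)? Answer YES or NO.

(N/(PP/N))/PP PP (PP/N)/PP PP
CKY chart[0,4] = {N}; S ∉ chart

NO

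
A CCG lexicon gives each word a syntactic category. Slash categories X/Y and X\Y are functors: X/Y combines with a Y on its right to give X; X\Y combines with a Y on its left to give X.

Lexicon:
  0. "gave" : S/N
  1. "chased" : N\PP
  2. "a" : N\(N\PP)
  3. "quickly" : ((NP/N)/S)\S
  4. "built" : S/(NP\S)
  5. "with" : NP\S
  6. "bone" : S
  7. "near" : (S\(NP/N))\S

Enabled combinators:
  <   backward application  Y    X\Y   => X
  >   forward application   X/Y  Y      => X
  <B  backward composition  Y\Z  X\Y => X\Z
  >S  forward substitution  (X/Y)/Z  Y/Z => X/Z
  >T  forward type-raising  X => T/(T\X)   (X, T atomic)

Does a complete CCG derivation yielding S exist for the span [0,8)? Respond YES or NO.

[0,8] S   <
  [0,6] NP/N   >
    [0,4] (NP/N)/S   <
      [0,3] S   >
        [0,1] "gave" : S/N
        [1,3] N   <
          [1,2] "chased" : N\PP
          [2,3] "a" : N\(N\PP)
      [3,4] "quickly" : ((NP/N)/S)\S
    [4,6] S   >
      [4,5] "built" : S/(NP\S)
      [5,6] "with" : NP\S
  [6,8] S\(NP/N)   <
    [6,7] "bone" : S
    [7,8] "near" : (S\(NP/N))\S

YES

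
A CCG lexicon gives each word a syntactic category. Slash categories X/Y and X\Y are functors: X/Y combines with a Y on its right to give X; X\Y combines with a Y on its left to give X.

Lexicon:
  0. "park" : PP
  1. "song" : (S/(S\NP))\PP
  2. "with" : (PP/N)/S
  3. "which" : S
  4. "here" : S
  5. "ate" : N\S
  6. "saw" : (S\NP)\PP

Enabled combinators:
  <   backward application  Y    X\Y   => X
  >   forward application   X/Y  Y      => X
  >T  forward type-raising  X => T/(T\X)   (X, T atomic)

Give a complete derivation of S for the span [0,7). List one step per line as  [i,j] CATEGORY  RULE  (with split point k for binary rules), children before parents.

[0,7] S   >
  [0,2] S/(S\NP)   <
    [0,1] "park" : PP
    [1,2] "song" : (S/(S\NP))\PP
  [2,7] S\NP   <
    [2,6] PP   >
      [2,4] PP/N   >
        [2,3] "with" : (PP/N)/S
        [3,4] "which" : S
      [4,6] N   <
        [4,5] "here" : S
        [5,6] "ate" : N\S
    [6,7] "saw" : (S\NP)\PP

[0,1] PP  lex  "park"
[1,2] (S/(S\NP))\PP  lex  "song"
[0,2] S/(S\NP)  <  k=1
[2,3] (PP/N)/S  lex  "with"
[3,4] S  lex  "which"
[2,4] PP/N  >  k=3
[4,5] S  lex  "here"
[5,6] N\S  lex  "ate"
[4,6] N  <  k=5
[2,6] PP  >  k=4
[6,7] (S\NP)\PP  lex  "saw"
[2,7] S\NP  <  k=6
[0,7] S  >  k=2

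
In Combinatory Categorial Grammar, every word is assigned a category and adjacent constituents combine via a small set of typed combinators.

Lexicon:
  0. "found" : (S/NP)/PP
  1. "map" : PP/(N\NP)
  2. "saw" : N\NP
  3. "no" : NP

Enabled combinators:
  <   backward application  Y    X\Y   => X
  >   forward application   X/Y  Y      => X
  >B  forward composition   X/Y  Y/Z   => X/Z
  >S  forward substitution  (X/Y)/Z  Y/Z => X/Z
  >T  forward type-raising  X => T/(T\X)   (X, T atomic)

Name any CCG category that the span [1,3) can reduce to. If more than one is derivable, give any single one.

[0,4] S   >
  [0,3] S/NP   >
    [0,1] "found" : (S/NP)/PP
    [1,3] PP   >
      [1,2] "map" : PP/(N\NP)
      [2,3] "saw" : N\NP
  [3,4] "no" : NP

PP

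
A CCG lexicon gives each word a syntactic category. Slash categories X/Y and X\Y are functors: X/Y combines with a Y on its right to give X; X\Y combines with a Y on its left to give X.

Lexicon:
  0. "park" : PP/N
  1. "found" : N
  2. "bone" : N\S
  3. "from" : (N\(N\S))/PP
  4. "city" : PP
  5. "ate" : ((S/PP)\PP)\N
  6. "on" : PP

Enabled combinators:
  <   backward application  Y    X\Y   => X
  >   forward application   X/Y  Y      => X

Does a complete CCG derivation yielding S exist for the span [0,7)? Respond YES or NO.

YES

[0,7] S   >
  [0,6] S/PP   <
    [0,2] PP   >
      [0,1] "park" : PP/N
      [1,2] "found" : N
    [2,6] (S/PP)\PP   <
      [2,5] N   <
        [2,3] "bone" : N\S
        [3,5] N\(N\S)   >
          [3,4] "from" : (N\(N\S))/PP
          [4,5] "city" : PP
      [5,6] "ate" : ((S/PP)\PP)\N
  [6,7] "on" : PP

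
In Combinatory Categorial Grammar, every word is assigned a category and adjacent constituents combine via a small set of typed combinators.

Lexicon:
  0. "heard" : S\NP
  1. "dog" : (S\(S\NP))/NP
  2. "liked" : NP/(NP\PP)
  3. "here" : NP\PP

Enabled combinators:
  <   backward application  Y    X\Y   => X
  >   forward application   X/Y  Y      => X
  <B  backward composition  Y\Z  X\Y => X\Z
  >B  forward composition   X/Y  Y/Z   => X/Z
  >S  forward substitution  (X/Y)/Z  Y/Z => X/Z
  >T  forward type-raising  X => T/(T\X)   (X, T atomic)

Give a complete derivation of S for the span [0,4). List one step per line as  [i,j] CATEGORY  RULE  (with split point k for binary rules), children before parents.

[0,4] S   <
  [0,1] "heard" : S\NP
  [1,4] S\(S\NP)   >
    [1,2] "dog" : (S\(S\NP))/NP
    [2,4] NP   >
      [2,3] "liked" : NP/(NP\PP)
      [3,4] "here" : NP\PP

[0,1] S\NP  lex  "heard"
[1,2] (S\(S\NP))/NP  lex  "dog"
[2,3] NP/(NP\PP)  lex  "liked"
[3,4] NP\PP  lex  "here"
[2,4] NP  >  k=3
[1,4] S\(S\NP)  >  k=2
[0,4] S  <  k=1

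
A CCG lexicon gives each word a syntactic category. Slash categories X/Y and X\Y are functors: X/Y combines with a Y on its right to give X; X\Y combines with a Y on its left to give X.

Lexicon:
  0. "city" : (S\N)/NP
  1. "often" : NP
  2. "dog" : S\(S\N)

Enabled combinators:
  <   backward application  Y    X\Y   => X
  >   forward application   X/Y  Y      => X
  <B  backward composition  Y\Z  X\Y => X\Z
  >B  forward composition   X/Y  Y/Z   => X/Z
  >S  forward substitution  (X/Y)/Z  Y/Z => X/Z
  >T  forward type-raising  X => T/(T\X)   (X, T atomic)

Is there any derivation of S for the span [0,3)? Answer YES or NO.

[0,3] S   <
  [0,2] S\N   >
    [0,1] "city" : (S\N)/NP
    [1,2] "often" : NP
  [2,3] "dog" : S\(S\N)

YES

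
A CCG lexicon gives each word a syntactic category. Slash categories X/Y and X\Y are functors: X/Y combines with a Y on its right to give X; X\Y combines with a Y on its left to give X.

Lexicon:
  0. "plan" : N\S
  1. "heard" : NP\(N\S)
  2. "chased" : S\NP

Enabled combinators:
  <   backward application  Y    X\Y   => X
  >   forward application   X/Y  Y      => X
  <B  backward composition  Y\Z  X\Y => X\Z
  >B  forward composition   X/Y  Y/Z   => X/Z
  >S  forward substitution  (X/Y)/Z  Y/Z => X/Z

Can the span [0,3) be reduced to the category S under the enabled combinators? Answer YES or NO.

YES

[0,3] S   <
  [0,2] NP   <
    [0,1] "plan" : N\S
    [1,2] "heard" : NP\(N\S)
  [2,3] "chased" : S\NP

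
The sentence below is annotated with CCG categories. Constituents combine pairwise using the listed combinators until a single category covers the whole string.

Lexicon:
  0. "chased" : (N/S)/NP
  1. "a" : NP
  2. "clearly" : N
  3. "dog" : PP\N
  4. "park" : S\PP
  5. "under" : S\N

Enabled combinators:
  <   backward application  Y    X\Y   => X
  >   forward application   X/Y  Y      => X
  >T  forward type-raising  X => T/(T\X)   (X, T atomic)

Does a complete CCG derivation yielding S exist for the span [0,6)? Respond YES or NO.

[0,6] S   <
  [0,5] N   >
    [0,2] N/S   >
      [0,1] "chased" : (N/S)/NP
      [1,2] "a" : NP
    [2,5] S   <
      [2,4] PP   <
        [2,3] "clearly" : N
        [3,4] "dog" : PP\N
      [4,5] "park" : S\PP
  [5,6] "under" : S\N

YES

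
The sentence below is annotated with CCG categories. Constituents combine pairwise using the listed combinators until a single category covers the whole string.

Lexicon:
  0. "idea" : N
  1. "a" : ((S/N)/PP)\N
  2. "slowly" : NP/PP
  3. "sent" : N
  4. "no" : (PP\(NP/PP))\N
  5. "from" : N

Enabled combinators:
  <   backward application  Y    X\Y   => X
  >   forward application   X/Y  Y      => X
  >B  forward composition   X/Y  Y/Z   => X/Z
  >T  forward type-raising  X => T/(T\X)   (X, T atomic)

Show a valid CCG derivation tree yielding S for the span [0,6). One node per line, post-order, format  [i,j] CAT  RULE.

[0,6] S   >
  [0,5] S/N   >
    [0,2] (S/N)/PP   <
      [0,1] "idea" : N
      [1,2] "a" : ((S/N)/PP)\N
    [2,5] PP   <
      [2,3] "slowly" : NP/PP
      [3,5] PP\(NP/PP)   <
        [3,4] "sent" : N
        [4,5] "no" : (PP\(NP/PP))\N
  [5,6] "from" : N

[0,1] N  lex  "idea"
[1,2] ((S/N)/PP)\N  lex  "a"
[0,2] (S/N)/PP  <  k=1
[2,3] NP/PP  lex  "slowly"
[3,4] N  lex  "sent"
[4,5] (PP\(NP/PP))\N  lex  "no"
[3,5] PP\(NP/PP)  <  k=4
[2,5] PP  <  k=3
[0,5] S/N  >  k=2
[5,6] N  lex  "from"
[0,6] S  >  k=5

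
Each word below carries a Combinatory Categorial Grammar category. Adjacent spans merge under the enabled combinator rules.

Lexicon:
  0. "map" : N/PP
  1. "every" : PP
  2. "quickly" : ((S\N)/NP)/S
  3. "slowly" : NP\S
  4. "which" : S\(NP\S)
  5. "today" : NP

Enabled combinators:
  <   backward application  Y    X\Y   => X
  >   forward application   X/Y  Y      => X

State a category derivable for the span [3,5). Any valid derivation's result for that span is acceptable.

[0,6] S   <
  [0,2] N   >
    [0,1] "map" : N/PP
    [1,2] "every" : PP
  [2,6] S\N   >
    [2,5] (S\N)/NP   >
      [2,3] "quickly" : ((S\N)/NP)/S
      [3,5] S   <
        [3,4] "slowly" : NP\S
        [4,5] "which" : S\(NP\S)
    [5,6] "today" : NP

S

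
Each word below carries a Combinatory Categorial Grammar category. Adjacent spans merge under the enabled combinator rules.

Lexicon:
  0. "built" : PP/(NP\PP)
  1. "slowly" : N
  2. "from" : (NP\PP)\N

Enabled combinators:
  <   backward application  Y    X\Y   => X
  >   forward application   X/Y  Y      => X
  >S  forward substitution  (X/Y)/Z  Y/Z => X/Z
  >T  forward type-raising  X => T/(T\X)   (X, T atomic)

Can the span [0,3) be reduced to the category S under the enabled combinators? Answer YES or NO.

NO

PP/(NP\PP) N (NP\PP)\N
CKY chart[0,3] = {N/(N\PP), NP/(NP\PP), PP, PP/(PP\PP), S/(S\PP)}; S ∉ chart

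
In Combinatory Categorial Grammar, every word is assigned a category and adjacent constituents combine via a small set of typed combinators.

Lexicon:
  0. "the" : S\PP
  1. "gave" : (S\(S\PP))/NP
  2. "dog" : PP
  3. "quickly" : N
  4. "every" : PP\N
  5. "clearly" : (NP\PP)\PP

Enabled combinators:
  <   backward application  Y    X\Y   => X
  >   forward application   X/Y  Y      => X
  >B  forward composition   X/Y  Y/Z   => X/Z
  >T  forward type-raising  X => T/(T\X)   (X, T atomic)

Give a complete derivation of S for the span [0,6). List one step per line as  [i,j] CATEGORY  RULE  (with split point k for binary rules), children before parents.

[0,1] S\PP  lex  "the"
[1,2] (S\(S\PP))/NP  lex  "gave"
[2,3] PP  lex  "dog"
[3,4] N  lex  "quickly"
[3,4] PP/(PP\N)  >T
[4,5] PP\N  lex  "every"
[3,5] PP  >  k=4
[5,6] (NP\PP)\PP  lex  "clearly"
[3,6] NP\PP  <  k=5
[2,6] NP  <  k=3
[1,6] S\(S\PP)  >  k=2
[0,6] S  <  k=1

[0,6] S   <
  [0,1] "the" : S\PP
  [1,6] S\(S\PP)   >
    [1,2] "gave" : (S\(S\PP))/NP
    [2,6] NP   <
      [2,3] "dog" : PP
      [3,6] NP\PP   <
        [3,5] PP   >
          [3,4] PP/(PP\N)   >T
            [3,4] "quickly" : N
          [4,5] "every" : PP\N
        [5,6] "clearly" : (NP\PP)\PP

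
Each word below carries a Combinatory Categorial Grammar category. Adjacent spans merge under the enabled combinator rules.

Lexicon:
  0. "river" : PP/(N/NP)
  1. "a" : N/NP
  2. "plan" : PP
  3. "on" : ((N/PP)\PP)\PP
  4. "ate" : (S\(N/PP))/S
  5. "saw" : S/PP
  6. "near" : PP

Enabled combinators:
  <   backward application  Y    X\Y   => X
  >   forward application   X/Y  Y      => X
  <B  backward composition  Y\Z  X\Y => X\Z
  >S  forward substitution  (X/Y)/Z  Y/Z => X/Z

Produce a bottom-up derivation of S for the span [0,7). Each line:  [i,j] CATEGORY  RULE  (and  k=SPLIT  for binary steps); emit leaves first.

[0,7] S   <
  [0,2] PP   >
    [0,1] "river" : PP/(N/NP)
    [1,2] "a" : N/NP
  [2,7] S\PP   <B
    [2,4] (N/PP)\PP   <
      [2,3] "plan" : PP
      [3,4] "on" : ((N/PP)\PP)\PP
    [4,7] S\(N/PP)   >
      [4,5] "ate" : (S\(N/PP))/S
      [5,7] S   >
        [5,6] "saw" : S/PP
        [6,7] "near" : PP

[0,1] PP/(N/NP)  lex  "river"
[1,2] N/NP  lex  "a"
[0,2] PP  >  k=1
[2,3] PP  lex  "plan"
[3,4] ((N/PP)\PP)\PP  lex  "on"
[2,4] (N/PP)\PP  <  k=3
[4,5] (S\(N/PP))/S  lex  "ate"
[5,6] S/PP  lex  "saw"
[6,7] PP  lex  "near"
[5,7] S  >  k=6
[4,7] S\(N/PP)  >  k=5
[2,7] S\PP  <B  k=4
[0,7] S  <  k=2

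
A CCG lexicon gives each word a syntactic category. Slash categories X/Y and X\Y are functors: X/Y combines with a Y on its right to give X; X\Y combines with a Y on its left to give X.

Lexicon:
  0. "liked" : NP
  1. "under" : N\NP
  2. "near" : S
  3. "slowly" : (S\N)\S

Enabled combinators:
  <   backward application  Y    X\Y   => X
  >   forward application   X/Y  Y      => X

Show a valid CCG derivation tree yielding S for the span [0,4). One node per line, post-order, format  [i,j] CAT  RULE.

[0,4] S   <
  [0,2] N   <
    [0,1] "liked" : NP
    [1,2] "under" : N\NP
  [2,4] S\N   <
    [2,3] "near" : S
    [3,4] "slowly" : (S\N)\S

[0,1] NP  lex  "liked"
[1,2] N\NP  lex  "under"
[0,2] N  <  k=1
[2,3] S  lex  "near"
[3,4] (S\N)\S  lex  "slowly"
[2,4] S\N  <  k=3
[0,4] S  <  k=2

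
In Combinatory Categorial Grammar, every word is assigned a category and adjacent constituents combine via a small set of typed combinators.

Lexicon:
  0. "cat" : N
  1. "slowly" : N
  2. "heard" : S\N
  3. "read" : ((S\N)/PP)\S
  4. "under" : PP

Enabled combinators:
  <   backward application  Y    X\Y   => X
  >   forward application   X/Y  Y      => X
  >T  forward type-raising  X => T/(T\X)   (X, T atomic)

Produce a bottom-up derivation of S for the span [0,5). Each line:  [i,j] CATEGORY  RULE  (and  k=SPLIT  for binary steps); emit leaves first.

[0,1] N  lex  "cat"
[1,2] N  lex  "slowly"
[2,3] S\N  lex  "heard"
[1,3] S  <  k=2
[3,4] ((S\N)/PP)\S  lex  "read"
[1,4] (S\N)/PP  <  k=3
[4,5] PP  lex  "under"
[1,5] S\N  >  k=4
[0,5] S  <  k=1

[0,5] S   <
  [0,1] "cat" : N
  [1,5] S\N   >
    [1,4] (S\N)/PP   <
      [1,3] S   <
        [1,2] "slowly" : N
        [2,3] "heard" : S\N
      [3,4] "read" : ((S\N)/PP)\S
    [4,5] "under" : PP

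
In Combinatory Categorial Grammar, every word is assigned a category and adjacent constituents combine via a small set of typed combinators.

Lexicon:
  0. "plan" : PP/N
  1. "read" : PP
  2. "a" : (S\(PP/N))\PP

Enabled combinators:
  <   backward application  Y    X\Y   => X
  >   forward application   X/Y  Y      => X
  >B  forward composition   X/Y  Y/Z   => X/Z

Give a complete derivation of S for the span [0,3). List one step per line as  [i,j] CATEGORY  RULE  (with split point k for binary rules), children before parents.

[0,1] PP/N  lex  "plan"
[1,2] PP  lex  "read"
[2,3] (S\(PP/N))\PP  lex  "a"
[1,3] S\(PP/N)  <  k=2
[0,3] S  <  k=1

[0,3] S   <
  [0,1] "plan" : PP/N
  [1,3] S\(PP/N)   <
    [1,2] "read" : PP
    [2,3] "a" : (S\(PP/N))\PP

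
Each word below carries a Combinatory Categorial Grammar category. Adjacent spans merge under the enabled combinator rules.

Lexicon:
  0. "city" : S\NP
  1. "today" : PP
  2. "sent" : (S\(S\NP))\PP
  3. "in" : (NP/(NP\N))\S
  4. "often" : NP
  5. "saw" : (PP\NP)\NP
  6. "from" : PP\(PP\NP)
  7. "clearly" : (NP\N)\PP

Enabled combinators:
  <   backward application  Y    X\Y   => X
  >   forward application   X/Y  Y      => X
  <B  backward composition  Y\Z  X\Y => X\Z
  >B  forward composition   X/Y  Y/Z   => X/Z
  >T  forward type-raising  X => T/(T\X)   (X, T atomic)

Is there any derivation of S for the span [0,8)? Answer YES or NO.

NO

S\NP PP (S\(S\NP))\PP (NP/(NP\N))\S NP (PP\NP)\NP PP\(PP\NP) (NP\N)\PP
CKY chart[0,8] = {N/(N\NP), NP, NP/(NP\NP), PP/(PP\NP), S/(S\NP)}; S ∉ chart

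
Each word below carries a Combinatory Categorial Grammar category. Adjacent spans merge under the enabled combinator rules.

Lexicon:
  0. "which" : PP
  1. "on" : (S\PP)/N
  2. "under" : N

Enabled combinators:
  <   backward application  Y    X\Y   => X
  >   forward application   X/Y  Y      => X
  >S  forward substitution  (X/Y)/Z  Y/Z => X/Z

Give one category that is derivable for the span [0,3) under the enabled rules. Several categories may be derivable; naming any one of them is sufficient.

S

[0,3] S   <
  [0,1] "which" : PP
  [1,3] S\PP   >
    [1,2] "on" : (S\PP)/N
    [2,3] "under" : N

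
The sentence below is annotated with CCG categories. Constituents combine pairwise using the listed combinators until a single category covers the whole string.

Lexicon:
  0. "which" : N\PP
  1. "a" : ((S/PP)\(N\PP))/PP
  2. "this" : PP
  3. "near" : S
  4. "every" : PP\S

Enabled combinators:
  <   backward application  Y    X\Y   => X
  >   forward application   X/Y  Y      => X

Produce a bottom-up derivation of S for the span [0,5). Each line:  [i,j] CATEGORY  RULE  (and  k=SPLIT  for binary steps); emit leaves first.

[0,1] N\PP  lex  "which"
[1,2] ((S/PP)\(N\PP))/PP  lex  "a"
[2,3] PP  lex  "this"
[1,3] (S/PP)\(N\PP)  >  k=2
[0,3] S/PP  <  k=1
[3,4] S  lex  "near"
[4,5] PP\S  lex  "every"
[3,5] PP  <  k=4
[0,5] S  >  k=3

[0,5] S   >
  [0,3] S/PP   <
    [0,1] "which" : N\PP
    [1,3] (S/PP)\(N\PP)   >
      [1,2] "a" : ((S/PP)\(N\PP))/PP
      [2,3] "this" : PP
  [3,5] PP   <
    [3,4] "near" : S
    [4,5] "every" : PP\S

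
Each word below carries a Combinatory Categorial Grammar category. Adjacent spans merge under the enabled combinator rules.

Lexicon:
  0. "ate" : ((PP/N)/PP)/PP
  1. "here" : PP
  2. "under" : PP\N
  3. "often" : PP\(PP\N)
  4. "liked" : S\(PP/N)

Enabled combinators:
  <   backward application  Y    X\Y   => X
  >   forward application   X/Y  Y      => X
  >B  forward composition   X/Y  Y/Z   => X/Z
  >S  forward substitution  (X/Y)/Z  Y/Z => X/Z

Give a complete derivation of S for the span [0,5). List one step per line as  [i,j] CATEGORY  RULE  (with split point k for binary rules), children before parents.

[0,5] S   <
  [0,4] PP/N   >
    [0,2] (PP/N)/PP   >
      [0,1] "ate" : ((PP/N)/PP)/PP
      [1,2] "here" : PP
    [2,4] PP   <
      [2,3] "under" : PP\N
      [3,4] "often" : PP\(PP\N)
  [4,5] "liked" : S\(PP/N)

[0,1] ((PP/N)/PP)/PP  lex  "ate"
[1,2] PP  lex  "here"
[0,2] (PP/N)/PP  >  k=1
[2,3] PP\N  lex  "under"
[3,4] PP\(PP\N)  lex  "often"
[2,4] PP  <  k=3
[0,4] PP/N  >  k=2
[4,5] S\(PP/N)  lex  "liked"
[0,5] S  <  k=4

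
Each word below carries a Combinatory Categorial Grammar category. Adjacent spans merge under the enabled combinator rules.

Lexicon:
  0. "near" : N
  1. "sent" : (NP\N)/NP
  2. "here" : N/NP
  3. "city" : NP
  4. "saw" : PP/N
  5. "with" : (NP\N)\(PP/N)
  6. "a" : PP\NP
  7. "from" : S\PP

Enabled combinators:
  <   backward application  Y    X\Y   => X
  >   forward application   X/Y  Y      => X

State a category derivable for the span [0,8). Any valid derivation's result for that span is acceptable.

S

[0,8] S   <
  [0,7] PP   <
    [0,6] NP   <
      [0,1] "near" : N
      [1,6] NP\N   >
        [1,2] "sent" : (NP\N)/NP
        [2,6] NP   <
          [2,4] N   >
            [2,3] "here" : N/NP
            [3,4] "city" : NP
          [4,6] NP\N   <
            [4,5] "saw" : PP/N
            [5,6] "with" : (NP\N)\(PP/N)
    [6,7] "a" : PP\NP
  [7,8] "from" : S\PP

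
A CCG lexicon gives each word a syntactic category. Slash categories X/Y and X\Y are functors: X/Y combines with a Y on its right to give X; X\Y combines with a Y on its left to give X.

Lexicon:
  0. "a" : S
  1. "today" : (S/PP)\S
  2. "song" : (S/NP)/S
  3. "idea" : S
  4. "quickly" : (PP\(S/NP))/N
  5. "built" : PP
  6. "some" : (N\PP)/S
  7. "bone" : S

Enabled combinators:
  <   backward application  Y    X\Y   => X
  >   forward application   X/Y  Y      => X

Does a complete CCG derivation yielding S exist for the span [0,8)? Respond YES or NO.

[0,8] S   >
  [0,2] S/PP   <
    [0,1] "a" : S
    [1,2] "today" : (S/PP)\S
  [2,8] PP   <
    [2,4] S/NP   >
      [2,3] "song" : (S/NP)/S
      [3,4] "idea" : S
    [4,8] PP\(S/NP)   >
      [4,5] "quickly" : (PP\(S/NP))/N
      [5,8] N   <
        [5,6] "built" : PP
        [6,8] N\PP   >
          [6,7] "some" : (N\PP)/S
          [7,8] "bone" : S

YES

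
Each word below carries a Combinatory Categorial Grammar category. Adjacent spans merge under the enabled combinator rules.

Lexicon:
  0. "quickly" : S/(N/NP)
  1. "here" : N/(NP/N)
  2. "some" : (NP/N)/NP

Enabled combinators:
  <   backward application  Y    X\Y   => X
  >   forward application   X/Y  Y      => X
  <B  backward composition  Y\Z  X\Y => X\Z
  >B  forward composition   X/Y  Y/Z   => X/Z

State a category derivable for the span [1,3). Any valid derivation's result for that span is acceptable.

N/NP

[0,3] S   >
  [0,1] "quickly" : S/(N/NP)
  [1,3] N/NP   >B
    [1,2] "here" : N/(NP/N)
    [2,3] "some" : (NP/N)/NP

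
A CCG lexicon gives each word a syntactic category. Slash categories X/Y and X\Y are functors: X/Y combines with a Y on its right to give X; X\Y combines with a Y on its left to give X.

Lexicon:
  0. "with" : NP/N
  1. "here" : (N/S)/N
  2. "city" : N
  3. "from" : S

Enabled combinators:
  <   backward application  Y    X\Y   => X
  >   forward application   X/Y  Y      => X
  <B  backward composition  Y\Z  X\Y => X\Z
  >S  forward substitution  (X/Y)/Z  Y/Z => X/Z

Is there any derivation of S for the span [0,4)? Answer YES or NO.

NP/N (N/S)/N N S
CKY chart[0,4] = {NP}; S ∉ chart

NO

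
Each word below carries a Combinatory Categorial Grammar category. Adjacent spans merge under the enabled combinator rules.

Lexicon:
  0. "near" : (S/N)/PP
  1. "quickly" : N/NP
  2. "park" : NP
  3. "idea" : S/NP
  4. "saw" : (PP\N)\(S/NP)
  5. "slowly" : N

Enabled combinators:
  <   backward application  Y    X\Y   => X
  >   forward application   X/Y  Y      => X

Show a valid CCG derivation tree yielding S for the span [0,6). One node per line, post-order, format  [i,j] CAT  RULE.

[0,1] (S/N)/PP  lex  "near"
[1,2] N/NP  lex  "quickly"
[2,3] NP  lex  "park"
[1,3] N  >  k=2
[3,4] S/NP  lex  "idea"
[4,5] (PP\N)\(S/NP)  lex  "saw"
[3,5] PP\N  <  k=4
[1,5] PP  <  k=3
[0,5] S/N  >  k=1
[5,6] N  lex  "slowly"
[0,6] S  >  k=5

[0,6] S   >
  [0,5] S/N   >
    [0,1] "near" : (S/N)/PP
    [1,5] PP   <
      [1,3] N   >
        [1,2] "quickly" : N/NP
        [2,3] "park" : NP
      [3,5] PP\N   <
        [3,4] "idea" : S/NP
        [4,5] "saw" : (PP\N)\(S/NP)
  [5,6] "slowly" : N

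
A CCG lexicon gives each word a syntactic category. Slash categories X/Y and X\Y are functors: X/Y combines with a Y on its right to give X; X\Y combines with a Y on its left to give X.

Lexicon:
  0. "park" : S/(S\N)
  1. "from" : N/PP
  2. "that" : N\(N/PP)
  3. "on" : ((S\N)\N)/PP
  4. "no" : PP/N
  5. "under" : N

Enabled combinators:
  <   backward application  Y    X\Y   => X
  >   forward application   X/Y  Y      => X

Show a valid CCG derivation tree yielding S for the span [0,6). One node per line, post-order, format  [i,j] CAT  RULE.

[0,6] S   >
  [0,1] "park" : S/(S\N)
  [1,6] S\N   <
    [1,3] N   <
      [1,2] "from" : N/PP
      [2,3] "that" : N\(N/PP)
    [3,6] (S\N)\N   >
      [3,4] "on" : ((S\N)\N)/PP
      [4,6] PP   >
        [4,5] "no" : PP/N
        [5,6] "under" : N

[0,1] S/(S\N)  lex  "park"
[1,2] N/PP  lex  "from"
[2,3] N\(N/PP)  lex  "that"
[1,3] N  <  k=2
[3,4] ((S\N)\N)/PP  lex  "on"
[4,5] PP/N  lex  "no"
[5,6] N  lex  "under"
[4,6] PP  >  k=5
[3,6] (S\N)\N  >  k=4
[1,6] S\N  <  k=3
[0,6] S  >  k=1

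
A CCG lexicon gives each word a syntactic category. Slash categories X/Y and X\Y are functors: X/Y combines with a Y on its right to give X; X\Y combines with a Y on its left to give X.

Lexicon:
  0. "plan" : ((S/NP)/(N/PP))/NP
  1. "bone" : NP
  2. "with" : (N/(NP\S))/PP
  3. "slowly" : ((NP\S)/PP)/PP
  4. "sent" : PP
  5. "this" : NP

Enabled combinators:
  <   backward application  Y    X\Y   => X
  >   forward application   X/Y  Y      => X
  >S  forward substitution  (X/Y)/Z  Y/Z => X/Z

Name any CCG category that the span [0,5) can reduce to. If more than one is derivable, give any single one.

[0,6] S   >
  [0,5] S/NP   >
    [0,2] (S/NP)/(N/PP)   >
      [0,1] "plan" : ((S/NP)/(N/PP))/NP
      [1,2] "bone" : NP
    [2,5] N/PP   >S
      [2,3] "with" : (N/(NP\S))/PP
      [3,5] (NP\S)/PP   >
        [3,4] "slowly" : ((NP\S)/PP)/PP
        [4,5] "sent" : PP
  [5,6] "this" : NP

S/NP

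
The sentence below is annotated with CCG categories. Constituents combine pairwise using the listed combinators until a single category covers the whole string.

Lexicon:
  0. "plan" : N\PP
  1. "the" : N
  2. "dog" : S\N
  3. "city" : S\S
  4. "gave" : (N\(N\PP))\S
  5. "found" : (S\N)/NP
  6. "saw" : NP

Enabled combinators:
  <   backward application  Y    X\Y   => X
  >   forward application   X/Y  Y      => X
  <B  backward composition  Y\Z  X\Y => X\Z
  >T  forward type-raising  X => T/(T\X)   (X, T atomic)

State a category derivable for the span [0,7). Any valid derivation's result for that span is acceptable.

S

[0,7] S   <
  [0,5] N   <
    [0,1] "plan" : N\PP
    [1,5] N\(N\PP)   <
      [1,4] S   >
        [1,2] S/(S\N)   >T
          [1,2] "the" : N
        [2,4] S\N   <B
          [2,3] "dog" : S\N
          [3,4] "city" : S\S
      [4,5] "gave" : (N\(N\PP))\S
  [5,7] S\N   >
    [5,6] "found" : (S\N)/NP
    [6,7] "saw" : NP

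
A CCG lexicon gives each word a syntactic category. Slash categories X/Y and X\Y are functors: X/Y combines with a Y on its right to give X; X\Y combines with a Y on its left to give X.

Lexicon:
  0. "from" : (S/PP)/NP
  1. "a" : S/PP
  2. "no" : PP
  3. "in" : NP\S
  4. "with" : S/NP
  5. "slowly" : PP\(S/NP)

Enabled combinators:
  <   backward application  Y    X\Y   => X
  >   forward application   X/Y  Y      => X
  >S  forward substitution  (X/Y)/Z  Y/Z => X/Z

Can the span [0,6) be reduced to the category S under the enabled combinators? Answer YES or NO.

[0,6] S   >
  [0,4] S/PP   >
    [0,1] "from" : (S/PP)/NP
    [1,4] NP   <
      [1,3] S   >
        [1,2] "a" : S/PP
        [2,3] "no" : PP
      [3,4] "in" : NP\S
  [4,6] PP   <
    [4,5] "with" : S/NP
    [5,6] "slowly" : PP\(S/NP)

YES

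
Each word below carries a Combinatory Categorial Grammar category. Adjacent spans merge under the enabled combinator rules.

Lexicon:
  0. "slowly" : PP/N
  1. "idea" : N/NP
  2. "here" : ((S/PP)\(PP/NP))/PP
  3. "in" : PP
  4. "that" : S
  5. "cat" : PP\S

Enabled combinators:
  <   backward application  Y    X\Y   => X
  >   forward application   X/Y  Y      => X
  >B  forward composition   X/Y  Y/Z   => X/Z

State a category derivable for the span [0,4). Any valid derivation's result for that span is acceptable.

[0,6] S   >
  [0,4] S/PP   <
    [0,2] PP/NP   >B
      [0,1] "slowly" : PP/N
      [1,2] "idea" : N/NP
    [2,4] (S/PP)\(PP/NP)   >
      [2,3] "here" : ((S/PP)\(PP/NP))/PP
      [3,4] "in" : PP
  [4,6] PP   <
    [4,5] "that" : S
    [5,6] "cat" : PP\S

S/PP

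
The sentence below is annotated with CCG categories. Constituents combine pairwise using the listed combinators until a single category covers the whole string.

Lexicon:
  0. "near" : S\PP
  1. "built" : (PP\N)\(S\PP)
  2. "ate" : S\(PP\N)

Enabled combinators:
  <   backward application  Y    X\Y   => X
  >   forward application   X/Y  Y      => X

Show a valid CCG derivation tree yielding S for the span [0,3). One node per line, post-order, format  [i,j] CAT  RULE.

[0,3] S   <
  [0,2] PP\N   <
    [0,1] "near" : S\PP
    [1,2] "built" : (PP\N)\(S\PP)
  [2,3] "ate" : S\(PP\N)

[0,1] S\PP  lex  "near"
[1,2] (PP\N)\(S\PP)  lex  "built"
[0,2] PP\N  <  k=1
[2,3] S\(PP\N)  lex  "ate"
[0,3] S  <  k=2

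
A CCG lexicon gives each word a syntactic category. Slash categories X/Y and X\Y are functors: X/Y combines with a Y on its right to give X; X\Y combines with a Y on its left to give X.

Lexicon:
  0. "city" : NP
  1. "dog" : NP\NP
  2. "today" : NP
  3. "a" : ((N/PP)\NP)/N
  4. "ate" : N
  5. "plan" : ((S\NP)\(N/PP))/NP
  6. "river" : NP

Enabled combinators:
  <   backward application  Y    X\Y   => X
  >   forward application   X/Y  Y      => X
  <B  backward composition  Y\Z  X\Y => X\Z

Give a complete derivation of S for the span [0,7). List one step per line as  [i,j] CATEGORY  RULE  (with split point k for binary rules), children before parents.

[0,7] S   <
  [0,1] "city" : NP
  [1,7] S\NP   <B
    [1,2] "dog" : NP\NP
    [2,7] S\NP   <
      [2,5] N/PP   <
        [2,3] "today" : NP
        [3,5] (N/PP)\NP   >
          [3,4] "a" : ((N/PP)\NP)/N
          [4,5] "ate" : N
      [5,7] (S\NP)\(N/PP)   >
        [5,6] "plan" : ((S\NP)\(N/PP))/NP
        [6,7] "river" : NP

[0,1] NP  lex  "city"
[1,2] NP\NP  lex  "dog"
[2,3] NP  lex  "today"
[3,4] ((N/PP)\NP)/N  lex  "a"
[4,5] N  lex  "ate"
[3,5] (N/PP)\NP  >  k=4
[2,5] N/PP  <  k=3
[5,6] ((S\NP)\(N/PP))/NP  lex  "plan"
[6,7] NP  lex  "river"
[5,7] (S\NP)\(N/PP)  >  k=6
[2,7] S\NP  <  k=5
[1,7] S\NP  <B  k=2
[0,7] S  <  k=1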